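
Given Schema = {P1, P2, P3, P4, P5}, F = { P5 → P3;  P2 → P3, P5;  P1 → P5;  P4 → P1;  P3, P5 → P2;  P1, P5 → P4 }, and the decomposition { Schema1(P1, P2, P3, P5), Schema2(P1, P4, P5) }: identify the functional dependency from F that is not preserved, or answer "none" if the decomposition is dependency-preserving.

P5 → P3 lies within Schema1.
P2 → P3, P5 lies within Schema1.
P1 → P5 lies within Schema1.
P4 → P1 lies within Schema2.
P3, P5 → P2 lies within Schema1.
P1, P5 → P4 lies within Schema2.
Every dependency is enforceable on the fragments, so the decomposition is dependency-preserving.

none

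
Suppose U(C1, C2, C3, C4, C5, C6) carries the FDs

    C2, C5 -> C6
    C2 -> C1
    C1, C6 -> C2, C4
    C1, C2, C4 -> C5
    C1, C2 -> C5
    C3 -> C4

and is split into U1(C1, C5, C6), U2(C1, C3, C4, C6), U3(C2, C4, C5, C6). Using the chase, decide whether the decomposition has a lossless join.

No

Chase test. Columns are C1, C2, C3, C4, C5, C6; row i has aⱼ where attribute j ∈ Ui, else bᵢⱼ.
Initial tableau (one row per fragment):
  row 1: a1 b12 b13 b14 a5 a6
  row 2: a1 b22 a3 a4 b25 a6
  row 3: b31 a2 b33 a4 a5 a6
Rows 1 and 2 agree on C1, C6; apply C1, C6→C2, C4 and equate their C2, C4 entries.
Rows 1 and 2 agree on C1, C2, C4; apply C1, C2, C4→C5 and equate their C5 entries.
No row becomes fully distinguished — the join is lossy.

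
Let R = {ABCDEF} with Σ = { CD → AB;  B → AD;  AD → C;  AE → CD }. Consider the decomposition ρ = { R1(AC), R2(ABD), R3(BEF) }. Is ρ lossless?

Chase test. Columns are ABCDEF; row i has aⱼ where attribute j ∈ Ri, else bᵢⱼ.
Initial tableau (one row per fragment):
  row 1: a1 b12 a3 b14 b15 b16
  row 2: a1 a2 b23 a4 b25 b26
  row 3: b31 a2 b33 b34 a5 a6
Rows 2 and 3 agree on B; apply B→AD and equate their AD entries.
Rows 2 and 3 agree on AD; apply AD→C and equate their C entries.
No row becomes fully distinguished — the join is lossy.

No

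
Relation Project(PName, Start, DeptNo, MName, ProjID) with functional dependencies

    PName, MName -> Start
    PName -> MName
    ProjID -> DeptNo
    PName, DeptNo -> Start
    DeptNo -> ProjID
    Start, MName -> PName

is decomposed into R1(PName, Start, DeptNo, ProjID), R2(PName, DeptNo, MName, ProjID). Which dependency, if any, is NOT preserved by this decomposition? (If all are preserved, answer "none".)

Check Start, MName → PName: no single fragment contains all of {PName, Start, MName}, and the restricted closure of {Start, MName} across the fragments never reaches {PName}.
PName, MName → Start is preserved.
PName → MName is preserved.
ProjID → DeptNo is preserved.
PName, DeptNo → Start is preserved.
DeptNo → ProjID is preserved.

Start, MName -> PName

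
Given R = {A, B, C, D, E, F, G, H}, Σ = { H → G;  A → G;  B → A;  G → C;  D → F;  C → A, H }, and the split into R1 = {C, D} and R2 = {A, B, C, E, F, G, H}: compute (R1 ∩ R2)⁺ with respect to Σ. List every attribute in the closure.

R1 ∩ R2 = {C}.
C → A, H applies, adding A, H
H → G applies, adding G
Closure: {A, C, G, H}.

A, C, G, H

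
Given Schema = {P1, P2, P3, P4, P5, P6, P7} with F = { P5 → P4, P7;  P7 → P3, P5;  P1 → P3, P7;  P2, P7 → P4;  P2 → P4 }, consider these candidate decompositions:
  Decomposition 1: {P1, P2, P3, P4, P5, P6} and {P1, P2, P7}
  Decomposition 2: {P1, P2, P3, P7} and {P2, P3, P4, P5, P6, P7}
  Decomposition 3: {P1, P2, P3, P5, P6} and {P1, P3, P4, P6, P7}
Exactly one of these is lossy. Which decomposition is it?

Decomposition 2

Decomposition 1: common = {P1, P2}, closure = {P1, P2, P3, P4, P5, P7} → lossless.
Decomposition 2: common = {P2, P3, P7}, closure = {P2, P3, P4, P5, P7} → lossy.
Decomposition 3: common = {P1, P3, P6}, closure = {P1, P3, P4, P5, P6, P7} → lossless.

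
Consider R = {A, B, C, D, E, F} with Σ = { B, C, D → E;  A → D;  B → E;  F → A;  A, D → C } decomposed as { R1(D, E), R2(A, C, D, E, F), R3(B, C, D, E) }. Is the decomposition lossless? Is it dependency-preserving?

Lossless test (chase): applying each FD to every pair of rows produces no changes in the tableau, so no row becomes fully distinguished — the join is lossy.
Dependency preservation: every FD's attributes lie within a single fragment, so each can be enforced locally — preserved.

lossy but dependency-preserving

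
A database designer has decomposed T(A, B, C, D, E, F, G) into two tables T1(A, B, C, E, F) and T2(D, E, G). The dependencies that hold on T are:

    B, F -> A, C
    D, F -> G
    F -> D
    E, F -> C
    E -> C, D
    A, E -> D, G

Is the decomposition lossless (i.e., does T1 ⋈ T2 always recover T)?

Common attributes: T1 ∩ T2 = {E}.
Closure of {E}: E → C, D applies, adding C, D. So (E)⁺ = {C, D, E}.
The closure contains neither all of T1 = {A, B, C, E, F} nor all of T2 = {D, E, G}, so the common attributes are not a superkey of either fragment. The join is lossy.

No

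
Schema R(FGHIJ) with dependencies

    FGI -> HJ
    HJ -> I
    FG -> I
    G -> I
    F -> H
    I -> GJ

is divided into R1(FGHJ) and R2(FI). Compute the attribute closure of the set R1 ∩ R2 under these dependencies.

FH

R1 ∩ R2 = {F}.
F → H applies, adding H
Closure: {FH}.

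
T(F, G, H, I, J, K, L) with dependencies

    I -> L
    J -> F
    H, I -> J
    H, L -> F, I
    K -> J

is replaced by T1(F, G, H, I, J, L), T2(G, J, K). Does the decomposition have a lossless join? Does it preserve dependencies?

lossy but dependency-preserving

Lossless test: (G, J)⁺ = {F, G, J}, which is a superkey of neither fragment — lossy.
Dependency preservation: every FD's attributes lie within a single fragment, so each can be enforced locally — preserved.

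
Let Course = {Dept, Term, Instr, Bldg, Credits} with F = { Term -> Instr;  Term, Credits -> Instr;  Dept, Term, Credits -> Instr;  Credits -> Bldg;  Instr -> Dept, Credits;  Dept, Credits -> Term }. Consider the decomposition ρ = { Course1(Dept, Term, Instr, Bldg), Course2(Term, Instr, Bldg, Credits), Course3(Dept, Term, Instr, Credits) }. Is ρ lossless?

Chase test. Columns are Dept, Term, Instr, Bldg, Credits; row i has aⱼ where attribute j ∈ Coursei, else bᵢⱼ.
Initial tableau (one row per fragment):
  row 1: a1 a2 a3 a4 b15
  row 2: b21 a2 a3 a4 a5
  row 3: a1 a2 a3 b34 a5
Rows 2 and 3 agree on Credits; apply Credits→Bldg and equate their Bldg entries.
Rows 1 and 2 agree on Instr; apply Instr→Dept, Credits and equate their Dept, Credits entries.
Row 1 is now all distinguished symbols — the join is lossless.

Yes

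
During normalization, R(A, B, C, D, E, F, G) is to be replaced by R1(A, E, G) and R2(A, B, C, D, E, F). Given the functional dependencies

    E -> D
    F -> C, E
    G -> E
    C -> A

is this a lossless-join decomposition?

No

Common attributes: R1 ∩ R2 = {A, E}.
Closure of {A, E}: E → D applies, adding D. So (A, E)⁺ = {A, D, E}.
The closure contains neither all of R1 = {A, E, G} nor all of R2 = {A, B, C, D, E, F}, so the common attributes are not a superkey of either fragment. The join is lossy.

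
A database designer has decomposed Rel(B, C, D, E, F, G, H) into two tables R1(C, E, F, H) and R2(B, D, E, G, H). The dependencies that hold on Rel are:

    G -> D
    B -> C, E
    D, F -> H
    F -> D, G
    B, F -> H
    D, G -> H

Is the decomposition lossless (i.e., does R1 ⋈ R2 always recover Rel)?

No

Common attributes: R1 ∩ R2 = {E, H}.
No dependency enlarges {E, H}, so (E, H)⁺ = {E, H}.
The closure contains neither all of R1 = {C, E, F, H} nor all of R2 = {B, D, E, G, H}, so the common attributes are not a superkey of either fragment. The join is lossy.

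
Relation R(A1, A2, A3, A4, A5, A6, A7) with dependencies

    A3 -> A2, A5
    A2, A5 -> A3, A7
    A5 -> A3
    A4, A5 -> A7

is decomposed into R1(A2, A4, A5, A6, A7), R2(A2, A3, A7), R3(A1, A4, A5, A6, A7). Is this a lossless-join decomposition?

No

Chase test. Columns are A1, A2, A3, A4, A5, A6, A7; row i has aⱼ where attribute j ∈ Ri, else bᵢⱼ.
Initial tableau (one row per fragment):
  row 1: b11 a2 b13 a4 a5 a6 a7
  row 2: b21 a2 a3 b24 b25 b26 a7
  row 3: a1 b32 b33 a4 a5 a6 a7
Rows 1 and 3 agree on A5; apply A5→A3 and equate their A3 entries.
Rows 1 and 3 agree on A3; apply A3→A2, A5 and equate their A2, A5 entries.
No row becomes fully distinguished — the join is lossy.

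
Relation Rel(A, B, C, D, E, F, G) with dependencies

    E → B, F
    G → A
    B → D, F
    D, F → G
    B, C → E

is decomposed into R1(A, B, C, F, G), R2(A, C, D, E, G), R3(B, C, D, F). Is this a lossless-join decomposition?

No

Chase test. Columns are A, B, C, D, E, F, G; row i has aⱼ where attribute j ∈ Ri, else bᵢⱼ.
Initial tableau (one row per fragment):
  row 1: a1 a2 a3 b14 b15 a6 a7
  row 2: a1 b22 a3 a4 a5 b26 a7
  row 3: b31 a2 a3 a4 b35 a6 b37
Rows 1 and 3 agree on B; apply B→D, F and equate their D, F entries.
Rows 1 and 3 agree on D, F; apply D, F→G and equate their G entries.
Rows 1 and 3 agree on B, C; apply B, C→E and equate their E entries.
Rows 1 and 3 agree on G; apply G→A and equate their A entries.
No row becomes fully distinguished — the join is lossy.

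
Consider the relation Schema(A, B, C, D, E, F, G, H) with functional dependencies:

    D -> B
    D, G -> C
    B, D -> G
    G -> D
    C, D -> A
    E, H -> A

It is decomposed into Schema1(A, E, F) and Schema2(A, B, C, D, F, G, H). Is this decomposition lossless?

Common attributes: Schema1 ∩ Schema2 = {A, F}.
No dependency enlarges {A, F}, so (A, F)⁺ = {A, F}.
The closure contains neither all of Schema1 = {A, E, F} nor all of Schema2 = {A, B, C, D, F, G, H}, so the common attributes are not a superkey of either fragment. The join is lossy.

No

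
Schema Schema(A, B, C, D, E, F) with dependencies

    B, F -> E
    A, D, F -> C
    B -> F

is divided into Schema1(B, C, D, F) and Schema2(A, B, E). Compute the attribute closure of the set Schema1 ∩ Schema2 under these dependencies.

B, E, F

Schema1 ∩ Schema2 = {B}.
B → F applies, adding F
B, F → E applies, adding E
Closure: {B, E, F}.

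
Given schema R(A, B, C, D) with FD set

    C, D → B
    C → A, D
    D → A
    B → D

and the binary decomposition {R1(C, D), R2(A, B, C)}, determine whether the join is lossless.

Yes

Common attributes: R1 ∩ R2 = {C}.
Closure of {C}: C → A, D applies, adding A, D; C, D → B applies, adding B. So (C)⁺ = {A, B, C, D}.
This closure contains every attribute of R1, so R1 ∩ R2 → R1. The join is lossless.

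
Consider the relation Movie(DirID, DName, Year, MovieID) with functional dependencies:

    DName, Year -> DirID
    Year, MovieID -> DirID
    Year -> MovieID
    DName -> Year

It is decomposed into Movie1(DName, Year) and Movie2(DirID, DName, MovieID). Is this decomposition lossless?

Yes

Common attributes: Movie1 ∩ Movie2 = {DName}.
Closure of {DName}: DName → Year applies, adding Year; DName, Year → DirID applies, adding DirID; Year → MovieID applies, adding MovieID. So (DName)⁺ = {DirID, DName, Year, MovieID}.
This closure contains every attribute of Movie1, so Movie1 ∩ Movie2 → Movie1. The join is lossless.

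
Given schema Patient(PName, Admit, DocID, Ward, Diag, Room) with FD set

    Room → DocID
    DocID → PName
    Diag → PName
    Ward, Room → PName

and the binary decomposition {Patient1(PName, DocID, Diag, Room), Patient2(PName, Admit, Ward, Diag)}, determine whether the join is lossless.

Common attributes: Patient1 ∩ Patient2 = {PName, Diag}.
No dependency enlarges {PName, Diag}, so (PName, Diag)⁺ = {PName, Diag}.
The closure contains neither all of Patient1 = {PName, DocID, Diag, Room} nor all of Patient2 = {PName, Admit, Ward, Diag}, so the common attributes are not a superkey of either fragment. The join is lossy.

No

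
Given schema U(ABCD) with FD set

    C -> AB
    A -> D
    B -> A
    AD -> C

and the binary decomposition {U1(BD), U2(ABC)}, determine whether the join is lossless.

Common attributes: U1 ∩ U2 = {B}.
Closure of {B}: B → A applies, adding A; A → D applies, adding D; AD → C applies, adding C. So (B)⁺ = {ABCD}.
This closure contains every attribute of U1, so U1 ∩ U2 → U1. The join is lossless.

Yes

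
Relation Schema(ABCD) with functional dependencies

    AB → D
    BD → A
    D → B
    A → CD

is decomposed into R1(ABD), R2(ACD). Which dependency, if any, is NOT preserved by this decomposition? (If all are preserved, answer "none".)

none

AB → D lies within R1.
BD → A lies within R1.
D → B lies within R1.
A → CD lies within R2.
Every dependency is enforceable on the fragments, so the decomposition is dependency-preserving.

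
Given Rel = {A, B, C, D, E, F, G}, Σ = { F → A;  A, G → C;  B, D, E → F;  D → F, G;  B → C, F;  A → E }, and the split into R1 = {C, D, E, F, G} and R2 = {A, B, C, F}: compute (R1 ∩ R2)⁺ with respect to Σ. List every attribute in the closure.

A, C, E, F

R1 ∩ R2 = {C, F}.
F → A applies, adding A
A → E applies, adding E
Closure: {A, C, E, F}.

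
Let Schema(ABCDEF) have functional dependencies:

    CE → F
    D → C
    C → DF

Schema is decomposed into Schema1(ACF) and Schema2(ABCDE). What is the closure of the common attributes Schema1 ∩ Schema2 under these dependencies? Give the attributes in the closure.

ACDF

Schema1 ∩ Schema2 = {AC}.
C → DF applies, adding DF
Closure: {ACDF}.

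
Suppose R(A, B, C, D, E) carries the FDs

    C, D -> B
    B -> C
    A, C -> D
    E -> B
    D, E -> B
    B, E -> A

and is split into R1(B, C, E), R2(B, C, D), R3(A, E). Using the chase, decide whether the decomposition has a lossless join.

Chase test. Columns are A, B, C, D, E; row i has aⱼ where attribute j ∈ Ri, else bᵢⱼ.
Initial tableau (one row per fragment):
  row 1: b11 a2 a3 b14 a5
  row 2: b21 a2 a3 a4 b25
  row 3: a1 b32 b33 b34 a5
Rows 1 and 3 agree on E; apply E→B and equate their B entries.
Rows 1 and 3 agree on B, E; apply B, E→A and equate their A entries.
Rows 1 and 3 agree on B; apply B→C and equate their C entries.
Rows 1 and 3 agree on A, C; apply A, C→D and equate their D entries.
No row becomes fully distinguished — the join is lossy.

No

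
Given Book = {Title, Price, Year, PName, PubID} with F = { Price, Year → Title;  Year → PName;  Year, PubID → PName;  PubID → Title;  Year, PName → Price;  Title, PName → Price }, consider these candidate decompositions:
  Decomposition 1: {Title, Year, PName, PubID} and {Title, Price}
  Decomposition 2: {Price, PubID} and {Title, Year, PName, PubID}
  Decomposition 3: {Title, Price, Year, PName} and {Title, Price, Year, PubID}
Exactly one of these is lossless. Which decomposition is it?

Decomposition 1: common = {Title}, closure = {Title} → lossy.
Decomposition 2: common = {PubID}, closure = {Title, PubID} → lossy.
Decomposition 3: common = {Title, Price, Year}, closure = {Title, Price, Year, PName} → lossless.

Decomposition 3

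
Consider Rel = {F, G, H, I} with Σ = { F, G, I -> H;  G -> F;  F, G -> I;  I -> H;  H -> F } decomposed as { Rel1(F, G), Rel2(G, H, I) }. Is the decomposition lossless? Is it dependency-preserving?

Lossless test: (G)⁺ = {F, G, H, I}, which contains all of one fragment — lossless.
Dependency preservation: the restricted closure of {H} across the fragments never reaches {F}, so H → F cannot be enforced without a join — not preserved.

lossless but not dependency-preserving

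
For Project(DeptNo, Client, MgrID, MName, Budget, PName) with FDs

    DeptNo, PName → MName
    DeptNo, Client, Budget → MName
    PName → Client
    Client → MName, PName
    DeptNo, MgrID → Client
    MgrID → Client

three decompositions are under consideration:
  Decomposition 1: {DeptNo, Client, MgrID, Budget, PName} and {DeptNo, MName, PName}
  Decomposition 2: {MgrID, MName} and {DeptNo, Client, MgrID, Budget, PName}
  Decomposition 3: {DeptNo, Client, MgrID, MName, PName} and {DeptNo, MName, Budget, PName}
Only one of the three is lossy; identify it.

Decomposition 1: common = {DeptNo, PName}, closure = {DeptNo, Client, MName, PName} → lossless.
Decomposition 2: common = {MgrID}, closure = {Client, MgrID, MName, PName} → lossless.
Decomposition 3: common = {DeptNo, MName, PName}, closure = {DeptNo, Client, MName, PName} → lossy.

Decomposition 3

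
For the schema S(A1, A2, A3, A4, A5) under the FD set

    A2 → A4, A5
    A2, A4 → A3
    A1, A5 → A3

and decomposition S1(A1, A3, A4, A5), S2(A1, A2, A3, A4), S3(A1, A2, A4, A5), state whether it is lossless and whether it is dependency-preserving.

Lossless test (chase): Rows 2 and 3 agree on A2; apply A2→A4, A5 and equate their A4, A5 entries. Rows 2 and 3 agree on A2, A4; apply A2, A4→A3 and equate their A3 entries. Row 2 is now all distinguished symbols — the join is lossless.
Dependency preservation: every FD's attributes lie within a single fragment, so each can be enforced locally — preserved.

lossless and dependency-preserving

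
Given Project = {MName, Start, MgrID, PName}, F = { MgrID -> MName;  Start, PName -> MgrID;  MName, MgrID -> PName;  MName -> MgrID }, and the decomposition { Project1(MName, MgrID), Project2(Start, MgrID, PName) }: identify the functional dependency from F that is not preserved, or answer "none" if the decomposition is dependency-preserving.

none

MgrID → MName lies within Project1.
Start, PName → MgrID lies within Project2.
MName, MgrID → PName: restricted closure across fragments reaches PName.
MName → MgrID lies within Project1.
Every dependency is enforceable on the fragments, so the decomposition is dependency-preserving.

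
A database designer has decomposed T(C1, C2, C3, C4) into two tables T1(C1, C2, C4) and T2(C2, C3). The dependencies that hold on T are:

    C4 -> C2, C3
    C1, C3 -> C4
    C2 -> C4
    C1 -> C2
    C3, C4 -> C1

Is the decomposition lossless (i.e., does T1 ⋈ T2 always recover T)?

Yes

Common attributes: T1 ∩ T2 = {C2}.
Closure of {C2}: C2 → C4 applies, adding C4; C4 → C2, C3 applies, adding C3; C3, C4 → C1 applies, adding C1. So (C2)⁺ = {C1, C2, C3, C4}.
This closure contains every attribute of T1, so T1 ∩ T2 → T1. The join is lossless.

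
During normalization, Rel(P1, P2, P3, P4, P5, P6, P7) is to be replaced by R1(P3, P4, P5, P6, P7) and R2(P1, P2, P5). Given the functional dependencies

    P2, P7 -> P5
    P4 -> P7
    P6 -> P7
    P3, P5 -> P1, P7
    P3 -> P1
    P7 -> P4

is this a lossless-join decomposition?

No

Common attributes: R1 ∩ R2 = {P5}.
No dependency enlarges {P5}, so (P5)⁺ = {P5}.
The closure contains neither all of R1 = {P3, P4, P5, P6, P7} nor all of R2 = {P1, P2, P5}, so the common attributes are not a superkey of either fragment. The join is lossy.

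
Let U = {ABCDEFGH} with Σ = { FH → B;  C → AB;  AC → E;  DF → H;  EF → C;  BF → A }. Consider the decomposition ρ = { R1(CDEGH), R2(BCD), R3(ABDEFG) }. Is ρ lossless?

Chase test. Columns are ABCDEFGH; row i has aⱼ where attribute j ∈ Ri, else bᵢⱼ.
Initial tableau (one row per fragment):
  row 1: b11 b12 a3 a4 a5 b16 a7 a8
  row 2: b21 a2 a3 a4 b25 b26 b27 b28
  row 3: a1 a2 b33 a4 a5 a6 a7 b38
Rows 1 and 2 agree on C; apply C→AB and equate their AB entries.
Rows 1 and 2 agree on AC; apply AC→E and equate their E entries.
No row becomes fully distinguished — the join is lossy.

No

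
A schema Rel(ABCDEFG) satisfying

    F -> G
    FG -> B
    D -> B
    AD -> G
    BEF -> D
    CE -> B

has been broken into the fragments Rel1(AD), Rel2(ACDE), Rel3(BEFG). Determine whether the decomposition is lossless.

Chase test. Columns are ABCDEFG; row i has aⱼ where attribute j ∈ Reli, else bᵢⱼ.
Initial tableau (one row per fragment):
  row 1: a1 b12 b13 a4 b15 b16 b17
  row 2: a1 b22 a3 a4 a5 b26 b27
  row 3: b31 a2 b33 b34 a5 a6 a7
Rows 1 and 2 agree on D; apply D→B and equate their B entries.
Rows 1 and 2 agree on AD; apply AD→G and equate their G entries.
No row becomes fully distinguished — the join is lossy.

No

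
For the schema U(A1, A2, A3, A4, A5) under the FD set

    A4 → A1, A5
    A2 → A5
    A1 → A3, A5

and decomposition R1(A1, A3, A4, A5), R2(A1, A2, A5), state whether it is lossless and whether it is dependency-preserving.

Lossless test: (A1, A5)⁺ = {A1, A3, A5}, which is a superkey of neither fragment — lossy.
Dependency preservation: every FD's attributes lie within a single fragment, so each can be enforced locally — preserved.

lossy but dependency-preserving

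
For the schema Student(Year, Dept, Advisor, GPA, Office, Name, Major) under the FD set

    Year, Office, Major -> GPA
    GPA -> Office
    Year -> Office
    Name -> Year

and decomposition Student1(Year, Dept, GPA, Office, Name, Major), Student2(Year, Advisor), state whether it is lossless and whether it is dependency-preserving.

lossy but dependency-preserving

Lossless test: (Year)⁺ = {Year, Office}, which is a superkey of neither fragment — lossy.
Dependency preservation: every FD's attributes lie within a single fragment, so each can be enforced locally — preserved.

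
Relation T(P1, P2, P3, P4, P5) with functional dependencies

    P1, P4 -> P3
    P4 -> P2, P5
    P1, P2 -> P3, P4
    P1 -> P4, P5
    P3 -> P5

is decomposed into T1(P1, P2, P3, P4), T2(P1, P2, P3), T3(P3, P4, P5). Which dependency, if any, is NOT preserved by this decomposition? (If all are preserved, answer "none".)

P1, P4 → P3 lies within T1.
P4 → P2, P5: restricted closure across fragments reaches P2, P5.
P1, P2 → P3, P4 lies within T1.
P1 → P4, P5: restricted closure across fragments reaches P4, P5.
P3 → P5 lies within T3.
Every dependency is enforceable on the fragments, so the decomposition is dependency-preserving.

none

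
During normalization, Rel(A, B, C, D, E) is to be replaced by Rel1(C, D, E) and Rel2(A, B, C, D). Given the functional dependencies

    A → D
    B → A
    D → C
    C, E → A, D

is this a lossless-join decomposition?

No

Common attributes: Rel1 ∩ Rel2 = {C, D}.
No dependency enlarges {C, D}, so (C, D)⁺ = {C, D}.
The closure contains neither all of Rel1 = {C, D, E} nor all of Rel2 = {A, B, C, D}, so the common attributes are not a superkey of either fragment. The join is lossy.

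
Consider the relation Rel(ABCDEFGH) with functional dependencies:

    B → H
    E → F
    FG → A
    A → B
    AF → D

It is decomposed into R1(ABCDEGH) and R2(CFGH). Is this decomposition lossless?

No

Common attributes: R1 ∩ R2 = {CGH}.
No dependency enlarges {CGH}, so (CGH)⁺ = {CGH}.
The closure contains neither all of R1 = {ABCDEGH} nor all of R2 = {CFGH}, so the common attributes are not a superkey of either fragment. The join is lossy.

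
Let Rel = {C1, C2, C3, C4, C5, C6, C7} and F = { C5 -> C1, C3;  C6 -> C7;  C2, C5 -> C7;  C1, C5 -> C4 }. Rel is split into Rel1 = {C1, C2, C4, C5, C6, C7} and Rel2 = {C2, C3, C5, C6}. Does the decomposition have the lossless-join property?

Yes

Common attributes: Rel1 ∩ Rel2 = {C2, C5, C6}.
Closure of {C2, C5, C6}: C5 → C1, C3 applies, adding C1, C3; C6 → C7 applies, adding C7; C1, C5 → C4 applies, adding C4. So (C2, C5, C6)⁺ = {C1, C2, C3, C4, C5, C6, C7}.
This closure contains every attribute of Rel1, so Rel1 ∩ Rel2 → Rel1. The join is lossless.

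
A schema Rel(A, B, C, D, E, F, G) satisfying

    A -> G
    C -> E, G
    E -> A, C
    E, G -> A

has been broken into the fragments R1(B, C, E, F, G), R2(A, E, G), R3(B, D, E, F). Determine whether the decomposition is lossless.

Yes

Chase test. Columns are A, B, C, D, E, F, G; row i has aⱼ where attribute j ∈ Ri, else bᵢⱼ.
Initial tableau (one row per fragment):
  row 1: b11 a2 a3 b14 a5 a6 a7
  row 2: a1 b22 b23 b24 a5 b26 a7
  row 3: b31 a2 b33 a4 a5 a6 b37
Rows 1 and 2 agree on E; apply E→A, C and equate their A, C entries.
Rows 1 and 3 agree on E; apply E→A, C and equate their A, C entries.
Rows 1 and 3 agree on A; apply A→G and equate their G entries.
Row 3 is now all distinguished symbols — the join is lossless.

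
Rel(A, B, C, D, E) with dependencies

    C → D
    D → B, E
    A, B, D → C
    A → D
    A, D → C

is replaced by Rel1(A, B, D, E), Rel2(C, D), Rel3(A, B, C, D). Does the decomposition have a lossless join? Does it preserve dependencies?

lossless and dependency-preserving

Lossless test (chase): Rows 1 and 2 agree on D; apply D→B, E and equate their B, E entries. Rows 1 and 3 agree on D; apply D→B, E and equate their B, E entries. Rows 1 and 3 agree on A, B, D; apply A, B, D→C and equate their C entries. Row 1 is now all distinguished symbols — the join is lossless.
Dependency preservation: every FD's attributes lie within a single fragment, so each can be enforced locally — preserved.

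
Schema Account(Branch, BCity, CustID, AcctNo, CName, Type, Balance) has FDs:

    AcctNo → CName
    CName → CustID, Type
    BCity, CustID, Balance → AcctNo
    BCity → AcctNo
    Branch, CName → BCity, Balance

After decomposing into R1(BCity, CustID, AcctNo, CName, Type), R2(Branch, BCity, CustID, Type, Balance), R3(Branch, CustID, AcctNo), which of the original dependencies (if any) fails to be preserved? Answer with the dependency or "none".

Branch, CName → BCity, Balance

Check Branch, CName → BCity, Balance: no single fragment contains all of {Branch, BCity, CName, Balance}, and the restricted closure of {Branch, CName} across the fragments never reaches {BCity, Balance}.
AcctNo → CName is preserved.
CName → CustID, Type is preserved.
BCity, CustID, Balance → AcctNo is preserved.
BCity → AcctNo is preserved.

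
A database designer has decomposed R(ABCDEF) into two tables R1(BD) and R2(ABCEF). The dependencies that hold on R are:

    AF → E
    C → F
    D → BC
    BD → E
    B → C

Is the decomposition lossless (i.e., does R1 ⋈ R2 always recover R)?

No

Common attributes: R1 ∩ R2 = {B}.
Closure of {B}: B → C applies, adding C; C → F applies, adding F. So (B)⁺ = {BCF}.
The closure contains neither all of R1 = {BD} nor all of R2 = {ABCEF}, so the common attributes are not a superkey of either fragment. The join is lossy.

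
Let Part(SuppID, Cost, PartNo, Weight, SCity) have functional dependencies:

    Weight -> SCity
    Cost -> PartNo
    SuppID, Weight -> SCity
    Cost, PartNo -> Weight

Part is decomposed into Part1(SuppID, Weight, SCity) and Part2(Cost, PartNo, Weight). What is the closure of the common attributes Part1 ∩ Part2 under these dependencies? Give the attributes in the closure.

Weight, SCity

Part1 ∩ Part2 = {Weight}.
Weight → SCity applies, adding SCity
Closure: {Weight, SCity}.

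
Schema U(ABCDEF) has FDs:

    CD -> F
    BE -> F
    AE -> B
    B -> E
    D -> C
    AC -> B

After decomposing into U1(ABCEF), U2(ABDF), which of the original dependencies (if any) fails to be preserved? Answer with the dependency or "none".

Check D → C: no single fragment contains all of {CD}, and the restricted closure of {D} across the fragments never reaches {C}.
CD → F is preserved.
BE → F is preserved.
AE → B is preserved.
B → E is preserved.
AC → B is preserved.

D -> C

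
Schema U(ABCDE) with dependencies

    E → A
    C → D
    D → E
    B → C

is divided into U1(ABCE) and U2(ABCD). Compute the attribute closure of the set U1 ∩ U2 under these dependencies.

U1 ∩ U2 = {ABC}.
C → D applies, adding D
D → E applies, adding E
Closure: {ABCDE}.

ABCDE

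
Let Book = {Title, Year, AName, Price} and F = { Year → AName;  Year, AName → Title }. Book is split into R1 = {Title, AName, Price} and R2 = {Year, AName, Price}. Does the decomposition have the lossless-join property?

Common attributes: R1 ∩ R2 = {AName, Price}.
No dependency enlarges {AName, Price}, so (AName, Price)⁺ = {AName, Price}.
The closure contains neither all of R1 = {Title, AName, Price} nor all of R2 = {Year, AName, Price}, so the common attributes are not a superkey of either fragment. The join is lossy.

No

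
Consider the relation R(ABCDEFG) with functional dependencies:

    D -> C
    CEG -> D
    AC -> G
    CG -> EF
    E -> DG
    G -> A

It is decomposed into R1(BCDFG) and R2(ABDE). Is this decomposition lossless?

No

Common attributes: R1 ∩ R2 = {BD}.
Closure of {BD}: D → C applies, adding C. So (BD)⁺ = {BCD}.
The closure contains neither all of R1 = {BCDFG} nor all of R2 = {ABDE}, so the common attributes are not a superkey of either fragment. The join is lossy.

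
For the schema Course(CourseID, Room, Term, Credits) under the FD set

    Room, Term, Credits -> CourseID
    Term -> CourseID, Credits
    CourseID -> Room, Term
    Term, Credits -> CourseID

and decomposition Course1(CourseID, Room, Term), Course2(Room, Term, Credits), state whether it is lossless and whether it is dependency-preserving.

Lossless test: (Room, Term)⁺ = {CourseID, Room, Term, Credits}, which contains all of one fragment — lossless.
Dependency preservation: Room, Term, Credits → CourseID; Term → CourseID, Credits; Term, Credits → CourseID are not contained in any single fragment, but the restricted closure of each left-hand side across the fragments still reaches the right-hand side; the remaining FDs each lie inside some fragment. All dependencies are preserved.

lossless and dependency-preserving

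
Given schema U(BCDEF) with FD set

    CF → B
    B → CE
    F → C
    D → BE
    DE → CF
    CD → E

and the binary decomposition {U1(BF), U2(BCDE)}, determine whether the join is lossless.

Common attributes: U1 ∩ U2 = {B}.
Closure of {B}: B → CE applies, adding CE. So (B)⁺ = {BCE}.
The closure contains neither all of U1 = {BF} nor all of U2 = {BCDE}, so the common attributes are not a superkey of either fragment. The join is lossy.

No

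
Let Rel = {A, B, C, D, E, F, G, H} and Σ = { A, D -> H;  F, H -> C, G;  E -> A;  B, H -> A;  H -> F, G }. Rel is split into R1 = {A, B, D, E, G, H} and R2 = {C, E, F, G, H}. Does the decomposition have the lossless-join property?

Yes

Common attributes: R1 ∩ R2 = {E, G, H}.
Closure of {E, G, H}: E → A applies, adding A; H → F, G applies, adding F; F, H → C, G applies, adding C. So (E, G, H)⁺ = {A, C, E, F, G, H}.
This closure contains every attribute of R2, so R1 ∩ R2 → R2. The join is lossless.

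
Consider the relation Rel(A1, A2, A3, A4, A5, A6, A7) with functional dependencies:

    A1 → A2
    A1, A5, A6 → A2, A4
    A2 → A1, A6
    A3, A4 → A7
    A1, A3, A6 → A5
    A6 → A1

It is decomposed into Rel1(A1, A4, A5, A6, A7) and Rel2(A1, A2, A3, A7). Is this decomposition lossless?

No

Common attributes: Rel1 ∩ Rel2 = {A1, A7}.
Closure of {A1, A7}: A1 → A2 applies, adding A2; A2 → A1, A6 applies, adding A6. So (A1, A7)⁺ = {A1, A2, A6, A7}.
The closure contains neither all of Rel1 = {A1, A4, A5, A6, A7} nor all of Rel2 = {A1, A2, A3, A7}, so the common attributes are not a superkey of either fragment. The join is lossy.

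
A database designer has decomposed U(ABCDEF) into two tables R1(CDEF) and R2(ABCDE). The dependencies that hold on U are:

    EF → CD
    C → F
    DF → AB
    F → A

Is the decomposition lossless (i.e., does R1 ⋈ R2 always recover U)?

Common attributes: R1 ∩ R2 = {CDE}.
Closure of {CDE}: C → F applies, adding F; DF → AB applies, adding AB. So (CDE)⁺ = {ABCDEF}.
This closure contains every attribute of R1, so R1 ∩ R2 → R1. The join is lossless.

Yes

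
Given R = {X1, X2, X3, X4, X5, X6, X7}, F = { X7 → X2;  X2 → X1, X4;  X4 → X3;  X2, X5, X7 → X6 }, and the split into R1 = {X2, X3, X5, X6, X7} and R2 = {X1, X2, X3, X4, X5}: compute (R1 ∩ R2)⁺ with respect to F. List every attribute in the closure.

X1, X2, X3, X4, X5

R1 ∩ R2 = {X2, X3, X5}.
X2 → X1, X4 applies, adding X1, X4
Closure: {X1, X2, X3, X4, X5}.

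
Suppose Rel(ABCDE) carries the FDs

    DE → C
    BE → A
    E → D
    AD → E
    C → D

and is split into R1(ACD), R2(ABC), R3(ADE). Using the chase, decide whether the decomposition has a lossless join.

Yes

Chase test. Columns are ABCDE; row i has aⱼ where attribute j ∈ Ri, else bᵢⱼ.
Initial tableau (one row per fragment):
  row 1: a1 b12 a3 a4 b15
  row 2: a1 a2 a3 b24 b25
  row 3: a1 b32 b33 a4 a5
Rows 1 and 3 agree on AD; apply AD→E and equate their E entries.
Rows 1 and 2 agree on C; apply C→D and equate their D entries.
Rows 1 and 3 agree on DE; apply DE→C and equate their C entries.
Rows 1 and 2 agree on AD; apply AD→E and equate their E entries.
Row 2 is now all distinguished symbols — the join is lossless.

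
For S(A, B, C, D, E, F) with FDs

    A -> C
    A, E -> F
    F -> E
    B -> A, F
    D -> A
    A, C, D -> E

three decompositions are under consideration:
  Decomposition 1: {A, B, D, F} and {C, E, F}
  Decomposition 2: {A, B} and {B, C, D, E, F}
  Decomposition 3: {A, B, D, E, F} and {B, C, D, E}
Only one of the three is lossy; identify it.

Decomposition 1

Decomposition 1: common = {F}, closure = {E, F} → lossy.
Decomposition 2: common = {B}, closure = {A, B, C, E, F} → lossless.
Decomposition 3: common = {B, D, E}, closure = {A, B, C, D, E, F} → lossless.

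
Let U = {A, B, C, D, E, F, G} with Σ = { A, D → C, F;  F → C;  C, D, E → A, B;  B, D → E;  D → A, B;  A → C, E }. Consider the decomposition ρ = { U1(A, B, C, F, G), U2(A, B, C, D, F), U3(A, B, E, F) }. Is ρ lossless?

No

Chase test. Columns are A, B, C, D, E, F, G; row i has aⱼ where attribute j ∈ Ui, else bᵢⱼ.
Initial tableau (one row per fragment):
  row 1: a1 a2 a3 b14 b15 a6 a7
  row 2: a1 a2 a3 a4 b25 a6 b27
  row 3: a1 a2 b33 b34 a5 a6 b37
Rows 1 and 3 agree on F; apply F→C and equate their C entries.
Rows 1 and 2 agree on A; apply A→C, E and equate their C, E entries.
Rows 1 and 3 agree on A; apply A→C, E and equate their C, E entries.
No row becomes fully distinguished — the join is lossy.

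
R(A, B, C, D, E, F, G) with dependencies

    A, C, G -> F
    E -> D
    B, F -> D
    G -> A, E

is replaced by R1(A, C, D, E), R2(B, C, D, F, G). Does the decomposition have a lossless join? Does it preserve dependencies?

Lossless test: (C, D)⁺ = {C, D}, which is a superkey of neither fragment — lossy.
Dependency preservation: the restricted closure of {G} across the fragments never reaches {A, E}, so G → A, E cannot be enforced without a join — not preserved.

lossy and not dependency-preserving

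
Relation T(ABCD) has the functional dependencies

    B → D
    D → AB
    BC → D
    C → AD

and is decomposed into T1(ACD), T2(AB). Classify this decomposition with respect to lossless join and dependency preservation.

lossy and not dependency-preserving

Lossless test: (A)⁺ = {A}, which is a superkey of neither fragment — lossy.
Dependency preservation: the restricted closure of {B} across the fragments never reaches {D}, so B → D cannot be enforced without a join — not preserved.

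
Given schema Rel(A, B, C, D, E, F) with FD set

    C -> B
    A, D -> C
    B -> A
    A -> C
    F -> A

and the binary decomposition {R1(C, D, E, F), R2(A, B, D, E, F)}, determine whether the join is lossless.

Yes

Common attributes: R1 ∩ R2 = {D, E, F}.
Closure of {D, E, F}: F → A applies, adding A; A, D → C applies, adding C; C → B applies, adding B. So (D, E, F)⁺ = {A, B, C, D, E, F}.
This closure contains every attribute of R1, so R1 ∩ R2 → R1. The join is lossless.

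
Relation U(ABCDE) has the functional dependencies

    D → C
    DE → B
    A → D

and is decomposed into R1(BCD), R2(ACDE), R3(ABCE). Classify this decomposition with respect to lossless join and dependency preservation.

Lossless test (chase): Rows 2 and 3 agree on A; apply A→D and equate their D entries. Rows 2 and 3 agree on DE; apply DE→B and equate their B entries. Row 2 is now all distinguished symbols — the join is lossless.
Dependency preservation: the restricted closure of {DE} across the fragments never reaches {B}, so DE → B cannot be enforced without a join — not preserved.

lossless but not dependency-preserving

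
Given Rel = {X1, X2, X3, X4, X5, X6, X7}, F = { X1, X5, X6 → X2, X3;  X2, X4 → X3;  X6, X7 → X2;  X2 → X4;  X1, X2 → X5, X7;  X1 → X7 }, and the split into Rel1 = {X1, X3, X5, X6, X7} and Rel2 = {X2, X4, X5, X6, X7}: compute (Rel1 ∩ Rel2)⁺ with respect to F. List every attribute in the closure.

Rel1 ∩ Rel2 = {X5, X6, X7}.
X6, X7 → X2 applies, adding X2
X2 → X4 applies, adding X4
X2, X4 → X3 applies, adding X3
Closure: {X2, X3, X4, X5, X6, X7}.

X2, X3, X4, X5, X6, X7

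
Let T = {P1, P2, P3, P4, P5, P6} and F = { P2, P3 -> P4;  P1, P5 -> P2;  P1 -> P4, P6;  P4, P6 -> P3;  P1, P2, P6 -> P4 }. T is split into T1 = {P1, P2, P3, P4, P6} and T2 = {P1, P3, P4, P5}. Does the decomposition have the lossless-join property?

No

Common attributes: T1 ∩ T2 = {P1, P3, P4}.
Closure of {P1, P3, P4}: P1 → P4, P6 applies, adding P6. So (P1, P3, P4)⁺ = {P1, P3, P4, P6}.
The closure contains neither all of T1 = {P1, P2, P3, P4, P6} nor all of T2 = {P1, P3, P4, P5}, so the common attributes are not a superkey of either fragment. The join is lossy.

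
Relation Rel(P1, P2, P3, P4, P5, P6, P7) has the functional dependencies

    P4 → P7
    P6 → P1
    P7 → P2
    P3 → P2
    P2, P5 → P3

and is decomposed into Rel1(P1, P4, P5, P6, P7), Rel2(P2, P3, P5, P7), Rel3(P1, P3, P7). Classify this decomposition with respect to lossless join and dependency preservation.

lossless and dependency-preserving

Lossless test (chase): Rows 1 and 2 agree on P7; apply P7→P2 and equate their P2 entries. Rows 1 and 3 agree on P7; apply P7→P2 and equate their P2 entries. Rows 1 and 2 agree on P2, P5; apply P2, P5→P3 and equate their P3 entries. Row 1 is now all distinguished symbols — the join is lossless.
Dependency preservation: every FD's attributes lie within a single fragment, so each can be enforced locally — preserved.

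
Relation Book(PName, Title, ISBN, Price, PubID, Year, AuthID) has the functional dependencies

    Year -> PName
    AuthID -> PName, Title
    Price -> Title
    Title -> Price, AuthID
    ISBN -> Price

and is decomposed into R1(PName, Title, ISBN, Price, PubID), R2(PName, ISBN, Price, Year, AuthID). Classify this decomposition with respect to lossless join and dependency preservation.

Lossless test: (PName, ISBN, Price)⁺ = {PName, Title, ISBN, Price, AuthID}, which is a superkey of neither fragment — lossy.
Dependency preservation: AuthID → PName, Title; Title → Price, AuthID are not contained in any single fragment, but the restricted closure of each left-hand side across the fragments still reaches the right-hand side; the remaining FDs each lie inside some fragment. All dependencies are preserved.

lossy but dependency-preserving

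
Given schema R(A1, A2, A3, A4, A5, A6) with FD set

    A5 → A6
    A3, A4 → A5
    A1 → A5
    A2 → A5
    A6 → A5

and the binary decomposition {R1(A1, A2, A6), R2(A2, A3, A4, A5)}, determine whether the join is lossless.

No

Common attributes: R1 ∩ R2 = {A2}.
Closure of {A2}: A2 → A5 applies, adding A5; A5 → A6 applies, adding A6. So (A2)⁺ = {A2, A5, A6}.
The closure contains neither all of R1 = {A1, A2, A6} nor all of R2 = {A2, A3, A4, A5}, so the common attributes are not a superkey of either fragment. The join is lossy.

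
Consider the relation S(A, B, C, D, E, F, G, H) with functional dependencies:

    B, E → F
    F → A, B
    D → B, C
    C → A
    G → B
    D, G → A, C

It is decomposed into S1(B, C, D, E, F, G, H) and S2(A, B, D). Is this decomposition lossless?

Common attributes: S1 ∩ S2 = {B, D}.
Closure of {B, D}: D → B, C applies, adding C; C → A applies, adding A. So (B, D)⁺ = {A, B, C, D}.
This closure contains every attribute of S2, so S1 ∩ S2 → S2. The join is lossless.

Yes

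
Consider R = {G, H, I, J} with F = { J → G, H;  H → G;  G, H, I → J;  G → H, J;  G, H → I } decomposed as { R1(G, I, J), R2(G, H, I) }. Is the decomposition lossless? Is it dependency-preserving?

Lossless test: (G, I)⁺ = {G, H, I, J}, which contains all of one fragment — lossless.
Dependency preservation: J → G, H; G, H, I → J; G → H, J are not contained in any single fragment, but the restricted closure of each left-hand side across the fragments still reaches the right-hand side; the remaining FDs each lie inside some fragment. All dependencies are preserved.

lossless and dependency-preserving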